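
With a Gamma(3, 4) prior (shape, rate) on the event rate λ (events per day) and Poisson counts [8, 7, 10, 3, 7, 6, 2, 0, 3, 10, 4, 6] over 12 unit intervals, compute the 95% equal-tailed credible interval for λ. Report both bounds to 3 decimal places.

Posterior: Gamma(3+66, 4+12) = Gamma(69, 16) (shape, rate).
Equal-tailed 95% interval: Gamma(69, 16) quantiles at 0.025 and 0.975.
Posterior mean ≈ 4.312, SD ≈ 0.519; a Normal approximation gives roughly [3.295, 5.330].
Exact: lower = 3.355; upper = 5.388.

[3.355, 5.388]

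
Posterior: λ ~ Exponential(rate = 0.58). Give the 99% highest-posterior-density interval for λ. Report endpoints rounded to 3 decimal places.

The exponential density is strictly decreasing on [0, ∞), so the HPD interval is anchored at 0: [0, q] with P(λ ≤ q) = 0.99.
q = −ln(1 − 0.99) / 0.58 = 4.6052 / 0.58 = 7.940.

[0.000, 7.940]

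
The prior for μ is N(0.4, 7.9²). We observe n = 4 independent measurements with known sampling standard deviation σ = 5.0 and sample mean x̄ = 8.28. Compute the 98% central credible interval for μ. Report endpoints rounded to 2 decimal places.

[2.02, 13.11]

Posterior precision = 1/7.9² + 4/5.0² = 0.0160 + 0.1600 = 0.1760, so posterior SD = 2.3835.
Posterior mean = (0.4/7.9² + 4·8.28/5.0²) / 0.1760 = 7.5627.
Interval: 7.5627 ± 2.326 × 2.3835 → [2.02, 13.11].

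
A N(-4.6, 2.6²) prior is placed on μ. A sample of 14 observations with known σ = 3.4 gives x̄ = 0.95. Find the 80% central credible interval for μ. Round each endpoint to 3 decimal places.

Posterior precision = 1/2.6² + 14/3.4² = 0.1479 + 1.2111 = 1.3590, so posterior SD = 0.8578.
Posterior mean = (-4.6/2.6² + 14·0.95/3.4²) / 1.3590 = 0.3459.
Interval: 0.3459 ± 1.282 × 0.8578 → [-0.753, 1.445].

[-0.753, 1.445]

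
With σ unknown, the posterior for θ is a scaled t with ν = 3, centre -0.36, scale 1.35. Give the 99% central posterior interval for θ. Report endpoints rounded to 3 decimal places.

The t_3 distribution is symmetric; the 99% interval is -0.36 ± t·1.35 with t_{0.995,3} = 5.841.
Half-width: 5.841 × 1.35 = 7.885.
-0.36 − 7.885 = -8.245; -0.36 + 7.885 = 7.525.

[-8.245, 7.525]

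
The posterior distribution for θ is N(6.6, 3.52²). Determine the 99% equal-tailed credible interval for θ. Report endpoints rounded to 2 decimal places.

[-2.47, 15.67]

The posterior is symmetric, so the 99% equal-tailed interval is θ = 6.6 ± z·3.52 with z = 2.576.
Half-width: 2.576 × 3.52 = 9.07.
6.6 − 9.07 = -2.47; 6.6 + 9.07 = 15.67.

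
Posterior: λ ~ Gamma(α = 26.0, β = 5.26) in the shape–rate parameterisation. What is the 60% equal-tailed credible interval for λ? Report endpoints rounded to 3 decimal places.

Posterior: Gamma(shape 26.0, rate 5.26).
Equal-tailed 60% interval: Gamma(26.0, 5.26) quantiles at 0.2 and 0.8.
Posterior mean ≈ 4.943, SD ≈ 0.969; a Normal approximation gives roughly [4.127, 5.759].
Exact: lower = 4.114; upper = 5.735.

[4.114, 5.735]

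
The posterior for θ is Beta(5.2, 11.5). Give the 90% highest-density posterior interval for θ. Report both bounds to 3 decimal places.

[0.130, 0.487]

The posterior is unimodal and skewed, so the HPD interval has equal density at both endpoints and is the shortest 90% interval.
Solving f(0.130) = f(0.487) with F(0.487) − F(0.130) = 0.90 gives [0.130, 0.487].
For comparison, the equal-tailed interval is [0.144, 0.505]; the HPD is narrower and shifted toward the mode.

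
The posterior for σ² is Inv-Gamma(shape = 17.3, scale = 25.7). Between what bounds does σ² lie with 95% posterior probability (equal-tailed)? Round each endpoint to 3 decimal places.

[0.975, 2.537]

Inverse-Gamma(17.3, 25.7) quantiles: F⁻¹(0.025) and F⁻¹(0.975).
Equivalently, 1/σ² ~ Gamma(17.3, rate = 25.7); invert its 0.975 and 0.025 quantiles.
Posterior mean ≈ 1.577, SD ≈ 0.403; a Normal approximation gives roughly [0.787, 2.367].
Exact: lower = 0.975; upper = 2.537.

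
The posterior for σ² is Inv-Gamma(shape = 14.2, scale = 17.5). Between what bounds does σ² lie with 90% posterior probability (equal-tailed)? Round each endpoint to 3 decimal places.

Inverse-Gamma(14.2, 17.5) quantiles: F⁻¹(0.05) and F⁻¹(0.95).
Equivalently, 1/σ² ~ Gamma(14.2, rate = 17.5); invert its 0.95 and 0.05 quantiles.
Posterior mean ≈ 1.326, SD ≈ 0.380; a Normal approximation gives roughly [0.701, 1.950].
Exact: lower = 0.837; upper = 2.030.

[0.837, 2.030]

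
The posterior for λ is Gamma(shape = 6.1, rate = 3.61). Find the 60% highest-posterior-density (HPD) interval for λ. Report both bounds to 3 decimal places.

[0.943, 2.017]

The posterior is unimodal and skewed, so the HPD interval has equal density at both endpoints and is the shortest 60% interval.
Solving f(0.943) = f(2.017) with F(2.017) − F(0.943) = 0.60 gives [0.943, 2.017].
For comparison, the equal-tailed interval is [1.104, 2.223]; the HPD is narrower and shifted toward the mode.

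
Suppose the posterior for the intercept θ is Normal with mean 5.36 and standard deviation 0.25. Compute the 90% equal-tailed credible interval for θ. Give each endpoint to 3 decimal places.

[4.949, 5.771]

The posterior is symmetric, so the 90% equal-tailed interval is θ = 5.36 ± z·0.25 with z = 1.645.
Half-width: 1.645 × 0.25 = 0.411.
5.36 − 0.411 = 4.949; 5.36 + 0.411 = 5.771.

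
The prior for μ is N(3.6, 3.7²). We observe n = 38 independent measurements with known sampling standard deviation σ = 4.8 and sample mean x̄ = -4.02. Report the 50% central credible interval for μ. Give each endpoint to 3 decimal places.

[-4.211, -3.183]

Posterior precision = 1/3.7² + 38/4.8² = 0.0730 + 1.6493 = 1.7224, so posterior SD = 0.7620.
Posterior mean = (3.6/3.7² + 38·-4.02/4.8²) / 1.7224 = -3.6968.
Interval: -3.6968 ± 0.674 × 0.7620 → [-4.211, -3.183].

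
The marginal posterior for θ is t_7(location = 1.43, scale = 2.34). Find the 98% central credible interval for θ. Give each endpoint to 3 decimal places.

The t_7 distribution is symmetric; the 98% interval is 1.43 ± t·2.34 with t_{0.99,7} = 2.998.
Half-width: 2.998 × 2.34 = 7.015.
1.43 − 7.015 = -5.585; 1.43 + 7.015 = 8.445.

[-5.585, 8.445]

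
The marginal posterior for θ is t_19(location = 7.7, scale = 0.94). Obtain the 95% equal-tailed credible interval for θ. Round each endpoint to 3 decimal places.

[5.733, 9.667]

The t_19 distribution is symmetric; the 95% interval is 7.7 ± t·0.94 with t_{0.975,19} = 2.093.
Half-width: 2.093 × 0.94 = 1.967.
7.7 − 1.967 = 5.733; 7.7 + 1.967 = 9.667.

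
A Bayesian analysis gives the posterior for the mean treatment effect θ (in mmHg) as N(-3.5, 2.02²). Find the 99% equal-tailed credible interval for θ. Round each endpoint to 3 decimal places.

The posterior is symmetric, so the 99% equal-tailed interval is θ = -3.5 ± z·2.02 with z = 2.576.
Half-width: 2.576 × 2.02 = 5.203.
-3.5 − 5.203 = -8.703; -3.5 + 5.203 = 1.703.

[-8.703, 1.703]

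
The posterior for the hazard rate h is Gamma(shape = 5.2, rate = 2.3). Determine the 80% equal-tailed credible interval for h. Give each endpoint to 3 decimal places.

[1.119, 3.588]

Posterior: Gamma(shape 5.2, rate 2.3).
Equal-tailed 80% interval: Gamma(5.2, 2.3) quantiles at 0.1 and 0.9.
Posterior mean ≈ 2.261, SD ≈ 0.991; a Normal approximation gives roughly [0.990, 3.531].
Exact: lower = 1.119; upper = 3.588.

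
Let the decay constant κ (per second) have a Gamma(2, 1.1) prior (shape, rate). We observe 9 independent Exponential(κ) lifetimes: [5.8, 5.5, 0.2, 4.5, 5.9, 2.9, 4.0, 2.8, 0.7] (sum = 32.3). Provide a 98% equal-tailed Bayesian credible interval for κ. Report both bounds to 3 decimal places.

Posterior: Gamma(2+9, 1.1+32.3) = Gamma(11, 33.4) (shape, rate).
Equal-tailed 98% interval: Gamma(11, 33.4) quantiles at 0.01 and 0.99.
Posterior mean ≈ 0.329, SD ≈ 0.099; a Normal approximation gives roughly [0.098, 0.560].
Exact: lower = 0.143; upper = 0.603.

[0.143, 0.603]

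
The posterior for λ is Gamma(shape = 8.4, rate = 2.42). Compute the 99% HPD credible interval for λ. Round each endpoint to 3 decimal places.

[0.980, 6.985]

The posterior is unimodal and skewed, so the HPD interval has equal density at both endpoints and is the shortest 99% interval.
Solving f(0.980) = f(6.985) with F(6.985) − F(0.980) = 0.99 gives [0.980, 6.985].
For comparison, the equal-tailed interval is [1.154, 7.320]; the HPD is narrower and shifted toward the mode.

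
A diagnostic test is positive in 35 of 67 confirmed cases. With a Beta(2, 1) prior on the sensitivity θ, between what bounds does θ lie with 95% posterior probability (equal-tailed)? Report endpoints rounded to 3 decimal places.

Posterior: Beta(2+35, 1+32) = Beta(37, 33).
Equal-tailed 95% interval: the 0.025 and 0.975 quantiles of Beta(37, 33).
Posterior mean ≈ 0.529, SD ≈ 0.059; a Normal approximation gives roughly [0.412, 0.645].
Exact: F⁻¹(0.025) = 0.412; F⁻¹(0.975) = 0.644.

[0.412, 0.644]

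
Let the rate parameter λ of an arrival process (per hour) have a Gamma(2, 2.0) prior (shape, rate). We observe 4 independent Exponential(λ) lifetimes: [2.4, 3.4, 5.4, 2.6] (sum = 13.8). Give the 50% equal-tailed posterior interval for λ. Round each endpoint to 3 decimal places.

Posterior: Gamma(2+4, 2.0+13.8) = Gamma(6, 15.8) (shape, rate).
Equal-tailed 50% interval: Gamma(6, 15.8) quantiles at 0.25 and 0.75.
Posterior mean ≈ 0.380, SD ≈ 0.155; a Normal approximation gives roughly [0.275, 0.484].
Exact: lower = 0.267; upper = 0.470.

[0.267, 0.470]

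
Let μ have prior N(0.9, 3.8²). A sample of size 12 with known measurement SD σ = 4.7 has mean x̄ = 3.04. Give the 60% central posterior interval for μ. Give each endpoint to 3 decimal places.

[1.723, 3.873]

Posterior precision = 1/3.8² + 12/4.7² = 0.0693 + 0.5432 = 0.6125, so posterior SD = 1.2778.
Posterior mean = (0.9/3.8² + 12·3.04/4.7²) / 0.6125 = 2.7980.
Interval: 2.7980 ± 0.842 × 1.2778 → [1.723, 3.873].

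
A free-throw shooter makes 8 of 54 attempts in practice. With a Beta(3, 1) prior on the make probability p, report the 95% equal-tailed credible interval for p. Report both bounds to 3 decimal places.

Posterior: Beta(3+8, 1+46) = Beta(11, 47).
Equal-tailed 95% interval: the 0.025 and 0.975 quantiles of Beta(11, 47).
Posterior mean ≈ 0.190, SD ≈ 0.051; a Normal approximation gives roughly [0.090, 0.290].
Exact: F⁻¹(0.025) = 0.100; F⁻¹(0.975) = 0.299.

[0.100, 0.299]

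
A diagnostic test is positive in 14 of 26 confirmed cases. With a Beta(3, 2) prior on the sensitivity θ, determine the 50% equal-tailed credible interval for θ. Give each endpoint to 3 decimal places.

Posterior: Beta(3+14, 2+12) = Beta(17, 14).
Equal-tailed 50% interval: the 0.25 and 0.75 quantiles of Beta(17, 14).
Posterior mean ≈ 0.548, SD ≈ 0.088; a Normal approximation gives roughly [0.489, 0.608].
Exact: F⁻¹(0.25) = 0.488; F⁻¹(0.75) = 0.609.

[0.488, 0.609]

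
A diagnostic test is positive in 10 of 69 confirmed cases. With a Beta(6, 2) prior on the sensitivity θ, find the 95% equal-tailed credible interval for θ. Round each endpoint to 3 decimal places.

[0.125, 0.305]

Posterior: Beta(6+10, 2+59) = Beta(16, 61).
Equal-tailed 95% interval: the 0.025 and 0.975 quantiles of Beta(16, 61).
Posterior mean ≈ 0.208, SD ≈ 0.046; a Normal approximation gives roughly [0.118, 0.298].
Exact: F⁻¹(0.025) = 0.125; F⁻¹(0.975) = 0.305.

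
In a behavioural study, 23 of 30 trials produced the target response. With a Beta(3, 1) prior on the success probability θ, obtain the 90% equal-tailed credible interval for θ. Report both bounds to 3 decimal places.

Posterior: Beta(3+23, 1+7) = Beta(26, 8).
Equal-tailed 90% interval: the 0.05 and 0.95 quantiles of Beta(26, 8).
Posterior mean ≈ 0.765, SD ≈ 0.072; a Normal approximation gives roughly [0.647, 0.883].
Exact: F⁻¹(0.05) = 0.638; F⁻¹(0.95) = 0.873.

[0.638, 0.873]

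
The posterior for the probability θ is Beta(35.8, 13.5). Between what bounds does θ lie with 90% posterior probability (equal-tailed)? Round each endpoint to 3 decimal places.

Posterior: Beta(35.8, 13.5).
Equal-tailed 90% interval: the 0.05 and 0.95 quantiles of Beta(35.8, 13.5).
Posterior mean ≈ 0.726, SD ≈ 0.063; a Normal approximation gives roughly [0.623, 0.830].
Exact: F⁻¹(0.05) = 0.618; F⁻¹(0.95) = 0.824.

[0.618, 0.824]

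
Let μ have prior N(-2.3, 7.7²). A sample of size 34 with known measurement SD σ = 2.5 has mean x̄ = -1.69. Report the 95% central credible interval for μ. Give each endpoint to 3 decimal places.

[-2.531, -0.853]

Posterior precision = 1/7.7² + 34/2.5² = 0.0169 + 5.4400 = 5.4569, so posterior SD = 0.4281.
Posterior mean = (-2.3/7.7² + 34·-1.69/2.5²) / 5.4569 = -1.6919.
Interval: -1.6919 ± 1.960 × 0.4281 → [-2.531, -0.853].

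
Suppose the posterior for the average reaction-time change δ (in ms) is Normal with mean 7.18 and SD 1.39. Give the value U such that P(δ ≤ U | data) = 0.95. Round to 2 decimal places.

9.47

Need U with P(δ ≤ U) = 0.95: U = 7.18 + z_{0.05}·1.39.
z = 1.645; U = 7.18 + 1.645 × 1.39 = 9.47.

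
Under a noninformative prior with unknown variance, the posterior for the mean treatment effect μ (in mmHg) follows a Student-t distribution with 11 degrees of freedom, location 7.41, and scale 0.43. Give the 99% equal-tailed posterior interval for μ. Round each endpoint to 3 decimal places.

[6.075, 8.745]

The t_11 distribution is symmetric; the 99% interval is 7.41 ± t·0.43 with t_{0.995,11} = 3.106.
Half-width: 3.106 × 0.43 = 1.335.
7.41 − 1.335 = 6.075; 7.41 + 1.335 = 8.745.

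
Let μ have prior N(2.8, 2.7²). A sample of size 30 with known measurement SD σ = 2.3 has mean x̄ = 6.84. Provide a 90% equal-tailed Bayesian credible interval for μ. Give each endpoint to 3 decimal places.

Posterior precision = 1/2.7² + 30/2.3² = 0.1372 + 5.6711 = 5.8083, so posterior SD = 0.4149.
Posterior mean = (2.8/2.7² + 30·6.84/2.3²) / 5.8083 = 6.7446.
Interval: 6.7446 ± 1.645 × 0.4149 → [6.062, 7.427].

[6.062, 7.427]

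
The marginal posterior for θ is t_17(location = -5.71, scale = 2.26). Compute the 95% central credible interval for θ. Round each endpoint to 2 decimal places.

The t_17 distribution is symmetric; the 95% interval is -5.71 ± t·2.26 with t_{0.975,17} = 2.110.
Half-width: 2.110 × 2.26 = 4.77.
-5.71 − 4.77 = -10.48; -5.71 + 4.77 = -0.94.

[-10.48, -0.94]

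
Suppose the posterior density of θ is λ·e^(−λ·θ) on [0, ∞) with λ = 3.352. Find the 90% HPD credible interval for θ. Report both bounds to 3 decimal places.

[0.000, 0.687]

The exponential density is strictly decreasing on [0, ∞), so the HPD interval is anchored at 0: [0, q] with P(θ ≤ q) = 0.90.
q = −ln(1 − 0.90) / 3.352 = 2.3026 / 3.352 = 0.687.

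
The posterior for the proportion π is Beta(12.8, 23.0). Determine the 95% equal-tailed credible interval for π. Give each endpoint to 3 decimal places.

Posterior: Beta(12.8, 23.0).
Equal-tailed 95% interval: the 0.025 and 0.975 quantiles of Beta(12.8, 23.0).
Posterior mean ≈ 0.358, SD ≈ 0.079; a Normal approximation gives roughly [0.203, 0.512].
Exact: F⁻¹(0.025) = 0.211; F⁻¹(0.975) = 0.519.

[0.211, 0.519]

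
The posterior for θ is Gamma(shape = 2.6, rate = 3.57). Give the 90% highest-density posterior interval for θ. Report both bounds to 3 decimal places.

[0.077, 1.364]

The posterior is unimodal and skewed, so the HPD interval has equal density at both endpoints and is the shortest 90% interval.
Solving f(0.077) = f(1.364) with F(1.364) − F(0.077) = 0.90 gives [0.077, 1.364].
For comparison, the equal-tailed interval is [0.174, 1.594]; the HPD is narrower and shifted toward the mode.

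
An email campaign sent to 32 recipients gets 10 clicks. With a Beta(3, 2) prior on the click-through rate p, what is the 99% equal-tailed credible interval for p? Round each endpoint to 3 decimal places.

[0.171, 0.561]

Posterior: Beta(3+10, 2+22) = Beta(13, 24).
Equal-tailed 99% interval: the 0.005 and 0.995 quantiles of Beta(13, 24).
Posterior mean ≈ 0.351, SD ≈ 0.077; a Normal approximation gives roughly [0.152, 0.551].
Exact: F⁻¹(0.005) = 0.171; F⁻¹(0.995) = 0.561.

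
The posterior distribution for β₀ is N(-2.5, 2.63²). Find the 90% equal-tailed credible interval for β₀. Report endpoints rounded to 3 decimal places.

The posterior is symmetric, so the 90% equal-tailed interval is β₀ = -2.5 ± z·2.63 with z = 1.645.
Half-width: 1.645 × 2.63 = 4.326.
-2.5 − 4.326 = -6.826; -2.5 + 4.326 = 1.826.

[-6.826, 1.826]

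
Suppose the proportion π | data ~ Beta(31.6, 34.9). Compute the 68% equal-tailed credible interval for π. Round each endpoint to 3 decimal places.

Posterior: Beta(31.6, 34.9).
Equal-tailed 68% interval: the 0.16 and 0.84 quantiles of Beta(31.6, 34.9).
Posterior mean ≈ 0.475, SD ≈ 0.061; a Normal approximation gives roughly [0.415, 0.536].
Exact: F⁻¹(0.16) = 0.414; F⁻¹(0.84) = 0.536.

[0.414, 0.536]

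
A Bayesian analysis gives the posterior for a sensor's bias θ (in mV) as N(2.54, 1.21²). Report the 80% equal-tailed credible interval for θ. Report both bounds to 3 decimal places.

[0.989, 4.091]

The posterior is symmetric, so the 80% equal-tailed interval is θ = 2.54 ± z·1.21 with z = 1.282.
Half-width: 1.282 × 1.21 = 1.551.
2.54 − 1.551 = 0.989; 2.54 + 1.551 = 4.091.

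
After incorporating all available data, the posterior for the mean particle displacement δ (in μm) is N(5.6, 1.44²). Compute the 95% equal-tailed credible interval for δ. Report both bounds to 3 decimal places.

The posterior is symmetric, so the 95% equal-tailed interval is δ = 5.6 ± z·1.44 with z = 1.960.
Half-width: 1.960 × 1.44 = 2.822.
5.6 − 2.822 = 2.778; 5.6 + 2.822 = 8.422.

[2.778, 8.422]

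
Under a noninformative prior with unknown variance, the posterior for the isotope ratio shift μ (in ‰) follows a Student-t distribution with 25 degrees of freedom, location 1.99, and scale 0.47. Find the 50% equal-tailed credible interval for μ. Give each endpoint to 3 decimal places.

[1.668, 2.312]

The t_25 distribution is symmetric; the 50% interval is 1.99 ± t·0.47 with t_{0.75,25} = 0.684.
Half-width: 0.684 × 0.47 = 0.322.
1.99 − 0.322 = 1.668; 1.99 + 0.322 = 2.312.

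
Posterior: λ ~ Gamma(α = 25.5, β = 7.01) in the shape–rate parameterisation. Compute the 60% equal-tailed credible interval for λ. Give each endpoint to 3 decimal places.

Posterior: Gamma(shape 25.5, rate 7.01).
Equal-tailed 60% interval: Gamma(25.5, 7.01) quantiles at 0.2 and 0.8.
Posterior mean ≈ 3.638, SD ≈ 0.720; a Normal approximation gives roughly [3.031, 4.244].
Exact: lower = 3.022; upper = 4.226.

[3.022, 4.226]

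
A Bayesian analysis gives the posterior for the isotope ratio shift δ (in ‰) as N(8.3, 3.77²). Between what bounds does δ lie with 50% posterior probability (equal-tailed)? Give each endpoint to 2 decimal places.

The posterior is symmetric, so the 50% equal-tailed interval is δ = 8.3 ± z·3.77 with z = 0.674.
Half-width: 0.674 × 3.77 = 2.54.
8.3 − 2.54 = 5.76; 8.3 + 2.54 = 10.84.

[5.76, 10.84]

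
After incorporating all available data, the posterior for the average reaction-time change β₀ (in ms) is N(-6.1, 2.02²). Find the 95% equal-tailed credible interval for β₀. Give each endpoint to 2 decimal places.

The posterior is symmetric, so the 95% equal-tailed interval is β₀ = -6.1 ± z·2.02 with z = 1.960.
Half-width: 1.960 × 2.02 = 3.96.
-6.1 − 3.96 = -10.06; -6.1 + 3.96 = -2.14.

[-10.06, -2.14]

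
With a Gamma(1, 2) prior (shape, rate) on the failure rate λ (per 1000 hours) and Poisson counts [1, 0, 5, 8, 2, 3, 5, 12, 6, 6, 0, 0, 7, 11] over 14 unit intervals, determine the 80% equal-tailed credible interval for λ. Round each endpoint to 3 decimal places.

Posterior: Gamma(1+66, 2+14) = Gamma(67, 16) (shape, rate).
Equal-tailed 80% interval: Gamma(67, 16) quantiles at 0.1 and 0.9.
Posterior mean ≈ 4.188, SD ≈ 0.512; a Normal approximation gives roughly [3.532, 4.843].
Exact: lower = 3.547; upper = 4.855.

[3.547, 4.855]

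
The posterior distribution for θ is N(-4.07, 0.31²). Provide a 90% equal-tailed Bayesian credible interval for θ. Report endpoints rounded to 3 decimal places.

[-4.580, -3.560]

The posterior is symmetric, so the 90% equal-tailed interval is θ = -4.07 ± z·0.31 with z = 1.645.
Half-width: 1.645 × 0.31 = 0.510.
-4.07 − 0.510 = -4.580; -4.07 + 0.510 = -3.560.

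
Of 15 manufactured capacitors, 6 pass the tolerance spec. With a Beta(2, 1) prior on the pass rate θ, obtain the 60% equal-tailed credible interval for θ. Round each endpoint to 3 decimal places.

Posterior: Beta(2+6, 1+9) = Beta(8, 10).
Equal-tailed 60% interval: the 0.2 and 0.8 quantiles of Beta(8, 10).
Posterior mean ≈ 0.444, SD ≈ 0.114; a Normal approximation gives roughly [0.349, 0.540].
Exact: F⁻¹(0.2) = 0.345; F⁻¹(0.8) = 0.543.

[0.345, 0.543]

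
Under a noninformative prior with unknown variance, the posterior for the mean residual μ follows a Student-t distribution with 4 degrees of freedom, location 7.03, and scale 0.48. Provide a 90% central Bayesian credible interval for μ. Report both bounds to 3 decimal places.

The t_4 distribution is symmetric; the 90% interval is 7.03 ± t·0.48 with t_{0.95,4} = 2.132.
Half-width: 2.132 × 0.48 = 1.023.
7.03 − 1.023 = 6.007; 7.03 + 1.023 = 8.053.

[6.007, 8.053]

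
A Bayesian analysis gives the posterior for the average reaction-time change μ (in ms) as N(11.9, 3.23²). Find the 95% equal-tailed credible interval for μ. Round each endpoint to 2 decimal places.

The posterior is symmetric, so the 95% equal-tailed interval is μ = 11.9 ± z·3.23 with z = 1.960.
Half-width: 1.960 × 3.23 = 6.33.
11.9 − 6.33 = 5.57; 11.9 + 6.33 = 18.23.

[5.57, 18.23]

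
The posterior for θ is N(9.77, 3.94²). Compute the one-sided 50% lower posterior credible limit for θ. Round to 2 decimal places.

Need L with P(θ ≥ L) = 0.50: L = 9.77 − z_{0.5}·3.94.
z = 0.000; L = 9.77 − 0.000 × 3.94 = 9.77.

9.77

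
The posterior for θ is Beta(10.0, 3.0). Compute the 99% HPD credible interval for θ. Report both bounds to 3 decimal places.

[0.457, 0.983]

The posterior is unimodal and skewed, so the HPD interval has equal density at both endpoints and is the shortest 99% interval.
Solving f(0.457) = f(0.983) with F(0.983) − F(0.457) = 0.99 gives [0.457, 0.983].
For comparison, the equal-tailed interval is [0.427, 0.970]; the HPD is narrower and shifted toward the mode.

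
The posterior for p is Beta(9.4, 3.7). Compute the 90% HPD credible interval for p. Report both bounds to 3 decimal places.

[0.530, 0.914]

The posterior is unimodal and skewed, so the HPD interval has equal density at both endpoints and is the shortest 90% interval.
Solving f(0.530) = f(0.914) with F(0.914) − F(0.530) = 0.90 gives [0.530, 0.914].
For comparison, the equal-tailed interval is [0.502, 0.894]; the HPD is narrower and shifted toward the mode.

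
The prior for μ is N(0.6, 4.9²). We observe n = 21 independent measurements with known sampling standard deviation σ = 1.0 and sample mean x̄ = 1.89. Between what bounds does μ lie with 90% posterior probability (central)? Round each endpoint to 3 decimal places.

Posterior precision = 1/4.9² + 21/1.0² = 0.0416 + 21.0000 = 21.0416, so posterior SD = 0.2180.
Posterior mean = (0.6/4.9² + 21·1.89/1.0²) / 21.0416 = 1.8874.
Interval: 1.8874 ± 1.645 × 0.2180 → [1.529, 2.246].

[1.529, 2.246]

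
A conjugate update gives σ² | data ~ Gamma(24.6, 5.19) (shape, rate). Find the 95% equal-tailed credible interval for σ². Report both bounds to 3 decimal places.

[3.055, 6.788]

Posterior: Gamma(shape 24.6, rate 5.19).
Equal-tailed 95% interval: Gamma(24.6, 5.19) quantiles at 0.025 and 0.975.
Posterior mean ≈ 4.740, SD ≈ 0.956; a Normal approximation gives roughly [2.867, 6.613].
Exact: lower = 3.055; upper = 6.788.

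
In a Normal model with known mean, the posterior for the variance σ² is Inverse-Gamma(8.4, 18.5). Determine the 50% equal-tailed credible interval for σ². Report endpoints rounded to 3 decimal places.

[1.826, 2.933]

Inverse-Gamma(8.4, 18.5) quantiles: F⁻¹(0.25) and F⁻¹(0.75).
Equivalently, 1/σ² ~ Gamma(8.4, rate = 18.5); invert its 0.75 and 0.25 quantiles.
Posterior mean ≈ 2.500, SD ≈ 0.988; a Normal approximation gives roughly [1.833, 3.167].
Exact: lower = 1.826; upper = 2.933.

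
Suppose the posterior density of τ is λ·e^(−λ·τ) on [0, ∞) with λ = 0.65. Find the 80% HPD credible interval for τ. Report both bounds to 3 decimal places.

The exponential density is strictly decreasing on [0, ∞), so the HPD interval is anchored at 0: [0, q] with P(τ ≤ q) = 0.80.
q = −ln(1 − 0.80) / 0.65 = 1.6094 / 0.65 = 2.476.

[0.000, 2.476]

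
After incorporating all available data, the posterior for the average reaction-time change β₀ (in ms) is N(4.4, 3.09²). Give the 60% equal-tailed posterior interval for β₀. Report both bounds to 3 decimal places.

[1.799, 7.001]

The posterior is symmetric, so the 60% equal-tailed interval is β₀ = 4.4 ± z·3.09 with z = 0.842.
Half-width: 0.842 × 3.09 = 2.601.
4.4 − 2.601 = 1.799; 4.4 + 2.601 = 7.001.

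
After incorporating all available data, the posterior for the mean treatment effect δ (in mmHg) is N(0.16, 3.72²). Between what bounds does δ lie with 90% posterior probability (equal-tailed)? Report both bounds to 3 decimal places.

The posterior is symmetric, so the 90% equal-tailed interval is δ = 0.16 ± z·3.72 with z = 1.645.
Half-width: 1.645 × 3.72 = 6.119.
0.16 − 6.119 = -5.959; 0.16 + 6.119 = 6.279.

[-5.959, 6.279]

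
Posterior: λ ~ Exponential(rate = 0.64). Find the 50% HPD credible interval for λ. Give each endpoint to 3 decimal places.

The exponential density is strictly decreasing on [0, ∞), so the HPD interval is anchored at 0: [0, q] with P(λ ≤ q) = 0.50.
q = −ln(1 − 0.50) / 0.64 = 0.6931 / 0.64 = 1.083.

[0.000, 1.083]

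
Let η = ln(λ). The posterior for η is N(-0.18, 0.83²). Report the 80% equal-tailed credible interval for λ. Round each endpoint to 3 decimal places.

[0.288, 2.420]

On the log scale the 80% interval is -0.18 ± 1.282 × 0.83 = [-1.2437, 0.8837].
Exponentiate: [e^-1.2437, e^0.8837] = [0.288, 2.420].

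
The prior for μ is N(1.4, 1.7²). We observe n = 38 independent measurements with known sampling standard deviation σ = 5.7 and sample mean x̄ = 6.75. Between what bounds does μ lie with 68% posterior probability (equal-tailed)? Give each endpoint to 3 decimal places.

Posterior precision = 1/1.7² + 38/5.7² = 0.3460 + 1.1696 = 1.5156, so posterior SD = 0.8123.
Posterior mean = (1.4/1.7² + 38·6.75/5.7²) / 1.5156 = 5.5286.
Interval: 5.5286 ± 0.994 × 0.8123 → [4.721, 6.336].

[4.721, 6.336]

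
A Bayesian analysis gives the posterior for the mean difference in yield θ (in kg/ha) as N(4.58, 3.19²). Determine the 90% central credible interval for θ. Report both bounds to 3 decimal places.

[-0.667, 9.827]

The posterior is symmetric, so the 90% equal-tailed interval is θ = 4.58 ± z·3.19 with z = 1.645.
Half-width: 1.645 × 3.19 = 5.247.
4.58 − 5.247 = -0.667; 4.58 + 5.247 = 9.827.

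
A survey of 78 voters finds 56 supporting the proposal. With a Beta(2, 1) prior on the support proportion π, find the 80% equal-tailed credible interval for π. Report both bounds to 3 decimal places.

[0.651, 0.779]

Posterior: Beta(2+56, 1+22) = Beta(58, 23).
Equal-tailed 80% interval: the 0.1 and 0.9 quantiles of Beta(58, 23).
Posterior mean ≈ 0.716, SD ≈ 0.050; a Normal approximation gives roughly [0.652, 0.780].
Exact: F⁻¹(0.1) = 0.651; F⁻¹(0.9) = 0.779.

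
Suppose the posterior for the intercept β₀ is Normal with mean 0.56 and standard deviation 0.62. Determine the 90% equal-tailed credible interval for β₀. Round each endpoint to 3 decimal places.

[-0.460, 1.580]

The posterior is symmetric, so the 90% equal-tailed interval is β₀ = 0.56 ± z·0.62 with z = 1.645.
Half-width: 1.645 × 0.62 = 1.020.
0.56 − 1.020 = -0.460; 0.56 + 1.020 = 1.580.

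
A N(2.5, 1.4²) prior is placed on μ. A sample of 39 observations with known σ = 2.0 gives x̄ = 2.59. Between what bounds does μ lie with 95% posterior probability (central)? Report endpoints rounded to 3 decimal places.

Posterior precision = 1/1.4² + 39/2.0² = 0.5102 + 9.7500 = 10.2602, so posterior SD = 0.3122.
Posterior mean = (2.5/1.4² + 39·2.59/2.0²) / 10.2602 = 2.5855.
Interval: 2.5855 ± 1.960 × 0.3122 → [1.974, 3.197].

[1.974, 3.197]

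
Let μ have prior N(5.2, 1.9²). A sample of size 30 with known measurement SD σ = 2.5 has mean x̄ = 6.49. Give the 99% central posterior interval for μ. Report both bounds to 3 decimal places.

Posterior precision = 1/1.9² + 30/2.5² = 0.2770 + 4.8000 = 5.0770, so posterior SD = 0.4438.
Posterior mean = (5.2/1.9² + 30·6.49/2.5²) / 5.0770 = 6.4196.
Interval: 6.4196 ± 2.576 × 0.4438 → [5.276, 7.563].

[5.276, 7.563]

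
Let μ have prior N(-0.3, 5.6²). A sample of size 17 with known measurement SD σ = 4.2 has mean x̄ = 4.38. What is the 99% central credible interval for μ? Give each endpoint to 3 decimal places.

[1.649, 6.812]

Posterior precision = 1/5.6² + 17/4.2² = 0.0319 + 0.9637 = 0.9956, so posterior SD = 1.0022.
Posterior mean = (-0.3/5.6² + 17·4.38/4.2²) / 0.9956 = 4.2301.
Interval: 4.2301 ± 2.576 × 1.0022 → [1.649, 6.812].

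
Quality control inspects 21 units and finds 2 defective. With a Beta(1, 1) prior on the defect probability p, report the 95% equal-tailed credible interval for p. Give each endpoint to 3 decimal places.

[0.029, 0.292]

Posterior: Beta(1+2, 1+19) = Beta(3, 20).
Equal-tailed 95% interval: the 0.025 and 0.975 quantiles of Beta(3, 20).
Posterior mean ≈ 0.130, SD ≈ 0.069; a Normal approximation gives roughly [-0.004, 0.265].
Exact: F⁻¹(0.025) = 0.029; F⁻¹(0.975) = 0.292.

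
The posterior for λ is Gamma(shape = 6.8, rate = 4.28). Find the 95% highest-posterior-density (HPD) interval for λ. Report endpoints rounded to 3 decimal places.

The posterior is unimodal and skewed, so the HPD interval has equal density at both endpoints and is the shortest 95% interval.
Solving f(0.521) = f(2.800) with F(2.800) − F(0.521) = 0.95 gives [0.521, 2.800].
For comparison, the equal-tailed interval is [0.628, 2.987]; the HPD is narrower and shifted toward the mode.

[0.521, 2.800]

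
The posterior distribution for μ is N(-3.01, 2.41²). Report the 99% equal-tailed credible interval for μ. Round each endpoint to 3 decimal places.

[-9.218, 3.198]

The posterior is symmetric, so the 99% equal-tailed interval is μ = -3.01 ± z·2.41 with z = 2.576.
Half-width: 2.576 × 2.41 = 6.208.
-3.01 − 6.208 = -9.218; -3.01 + 6.208 = 3.198.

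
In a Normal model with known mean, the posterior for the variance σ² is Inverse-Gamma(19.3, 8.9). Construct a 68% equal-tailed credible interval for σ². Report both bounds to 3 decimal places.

[0.377, 0.595]

Inverse-Gamma(19.3, 8.9) quantiles: F⁻¹(0.16) and F⁻¹(0.84).
Equivalently, 1/σ² ~ Gamma(19.3, rate = 8.9); invert its 0.84 and 0.16 quantiles.
Posterior mean ≈ 0.486, SD ≈ 0.117; a Normal approximation gives roughly [0.370, 0.603].
Exact: lower = 0.377; upper = 0.595.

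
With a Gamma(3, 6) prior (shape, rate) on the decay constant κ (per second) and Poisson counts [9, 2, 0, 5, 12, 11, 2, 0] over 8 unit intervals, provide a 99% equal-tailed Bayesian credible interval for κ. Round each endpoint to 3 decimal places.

[2.057, 4.497]

Posterior: Gamma(3+41, 6+8) = Gamma(44, 14) (shape, rate).
Equal-tailed 99% interval: Gamma(44, 14) quantiles at 0.005 and 0.995.
Posterior mean ≈ 3.143, SD ≈ 0.474; a Normal approximation gives roughly [1.922, 4.363].
Exact: lower = 2.057; upper = 4.497.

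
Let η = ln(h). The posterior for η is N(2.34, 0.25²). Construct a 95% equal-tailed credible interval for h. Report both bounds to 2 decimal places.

On the log scale the 95% interval is 2.34 ± 1.960 × 0.25 = [1.8500, 2.8300].
Exponentiate: [e^1.8500, e^2.8300] = [6.36, 16.95].

[6.36, 16.95]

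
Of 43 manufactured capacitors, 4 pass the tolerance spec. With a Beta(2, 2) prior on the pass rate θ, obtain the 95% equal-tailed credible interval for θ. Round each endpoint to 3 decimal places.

Posterior: Beta(2+4, 2+39) = Beta(6, 41).
Equal-tailed 95% interval: the 0.025 and 0.975 quantiles of Beta(6, 41).
Posterior mean ≈ 0.128, SD ≈ 0.048; a Normal approximation gives roughly [0.033, 0.222].
Exact: F⁻¹(0.025) = 0.049; F⁻¹(0.975) = 0.236.

[0.049, 0.236]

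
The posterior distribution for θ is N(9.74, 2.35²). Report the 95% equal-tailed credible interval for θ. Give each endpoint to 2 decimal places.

The posterior is symmetric, so the 95% equal-tailed interval is θ = 9.74 ± z·2.35 with z = 1.960.
Half-width: 1.960 × 2.35 = 4.61.
9.74 − 4.61 = 5.13; 9.74 + 4.61 = 14.35.

[5.13, 14.35]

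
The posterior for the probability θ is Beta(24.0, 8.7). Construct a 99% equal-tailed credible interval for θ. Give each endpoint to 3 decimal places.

[0.517, 0.899]

Posterior: Beta(24.0, 8.7).
Equal-tailed 99% interval: the 0.005 and 0.995 quantiles of Beta(24.0, 8.7).
Posterior mean ≈ 0.734, SD ≈ 0.076; a Normal approximation gives roughly [0.538, 0.930].
Exact: F⁻¹(0.005) = 0.517; F⁻¹(0.995) = 0.899.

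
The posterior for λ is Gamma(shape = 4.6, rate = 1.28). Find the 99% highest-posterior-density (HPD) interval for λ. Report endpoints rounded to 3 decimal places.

The posterior is unimodal and skewed, so the HPD interval has equal density at both endpoints and is the shortest 99% interval.
Solving f(0.467) = f(8.693) with F(8.693) − F(0.467) = 0.99 gives [0.467, 8.693].
For comparison, the equal-tailed interval is [0.710, 9.341]; the HPD is narrower and shifted toward the mode.

[0.467, 8.693]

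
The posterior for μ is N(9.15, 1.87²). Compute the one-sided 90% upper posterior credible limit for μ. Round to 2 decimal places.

11.55

Need U with P(μ ≤ U) = 0.90: U = 9.15 + z_{0.1}·1.87.
z = 1.282; U = 9.15 + 1.282 × 1.87 = 11.55.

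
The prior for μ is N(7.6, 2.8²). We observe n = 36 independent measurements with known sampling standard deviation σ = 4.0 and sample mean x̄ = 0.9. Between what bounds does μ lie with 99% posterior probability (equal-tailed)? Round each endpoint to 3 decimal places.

Posterior precision = 1/2.8² + 36/4.0² = 0.1276 + 2.2500 = 2.3776, so posterior SD = 0.6485.
Posterior mean = (7.6/2.8² + 36·0.9/4.0²) / 2.3776 = 1.2594.
Interval: 1.2594 ± 2.576 × 0.6485 → [-0.411, 2.930].

[-0.411, 2.930]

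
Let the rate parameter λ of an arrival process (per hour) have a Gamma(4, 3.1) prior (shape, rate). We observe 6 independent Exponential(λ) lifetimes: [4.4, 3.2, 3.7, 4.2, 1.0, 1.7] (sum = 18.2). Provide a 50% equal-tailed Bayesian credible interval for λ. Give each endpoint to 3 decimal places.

Posterior: Gamma(4+6, 3.1+18.2) = Gamma(10, 21.3) (shape, rate).
Equal-tailed 50% interval: Gamma(10, 21.3) quantiles at 0.25 and 0.75.
Posterior mean ≈ 0.469, SD ≈ 0.148; a Normal approximation gives roughly [0.369, 0.570].
Exact: lower = 0.363; upper = 0.559.

[0.363, 0.559]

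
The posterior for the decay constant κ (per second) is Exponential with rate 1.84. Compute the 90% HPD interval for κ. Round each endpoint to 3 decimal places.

[0.000, 1.251]

The exponential density is strictly decreasing on [0, ∞), so the HPD interval is anchored at 0: [0, q] with P(κ ≤ q) = 0.90.
q = −ln(1 − 0.90) / 1.84 = 2.3026 / 1.84 = 1.251.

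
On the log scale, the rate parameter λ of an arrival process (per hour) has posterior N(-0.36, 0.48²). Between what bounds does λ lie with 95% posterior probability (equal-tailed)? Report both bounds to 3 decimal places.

On the log scale the 95% interval is -0.36 ± 1.960 × 0.48 = [-1.3008, 0.5808].
Exponentiate: [e^-1.3008, e^0.5808] = [0.272, 1.787].

[0.272, 1.787]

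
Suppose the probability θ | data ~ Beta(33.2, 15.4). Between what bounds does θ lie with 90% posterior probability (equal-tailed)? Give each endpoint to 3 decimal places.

Posterior: Beta(33.2, 15.4).
Equal-tailed 90% interval: the 0.05 and 0.95 quantiles of Beta(33.2, 15.4).
Posterior mean ≈ 0.683, SD ≈ 0.066; a Normal approximation gives roughly [0.574, 0.792].
Exact: F⁻¹(0.05) = 0.570; F⁻¹(0.95) = 0.787.

[0.570, 0.787]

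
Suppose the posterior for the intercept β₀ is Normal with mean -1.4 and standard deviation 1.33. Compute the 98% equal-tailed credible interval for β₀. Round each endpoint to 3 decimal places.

[-4.494, 1.694]

The posterior is symmetric, so the 98% equal-tailed interval is β₀ = -1.4 ± z·1.33 with z = 2.326.
Half-width: 2.326 × 1.33 = 3.094.
-1.4 − 3.094 = -4.494; -1.4 + 3.094 = 1.694.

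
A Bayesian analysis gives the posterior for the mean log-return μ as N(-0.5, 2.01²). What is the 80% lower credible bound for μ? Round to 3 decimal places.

Need L with P(μ ≥ L) = 0.80: L = -0.5 − z_{0.2}·2.01.
z = 0.842; L = -0.5 − 0.842 × 2.01 = -2.192.

-2.192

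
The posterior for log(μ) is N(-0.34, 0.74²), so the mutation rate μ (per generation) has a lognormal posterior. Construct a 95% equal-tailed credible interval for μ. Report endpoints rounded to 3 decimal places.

[0.167, 3.035]

On the log scale the 95% interval is -0.34 ± 1.960 × 0.74 = [-1.7904, 1.1104].
Exponentiate: [e^-1.7904, e^1.1104] = [0.167, 3.035].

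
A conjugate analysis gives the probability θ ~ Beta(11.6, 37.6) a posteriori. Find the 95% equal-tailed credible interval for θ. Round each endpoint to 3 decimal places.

[0.129, 0.363]

Posterior: Beta(11.6, 37.6).
Equal-tailed 95% interval: the 0.025 and 0.975 quantiles of Beta(11.6, 37.6).
Posterior mean ≈ 0.236, SD ≈ 0.060; a Normal approximation gives roughly [0.118, 0.353].
Exact: F⁻¹(0.025) = 0.129; F⁻¹(0.975) = 0.363.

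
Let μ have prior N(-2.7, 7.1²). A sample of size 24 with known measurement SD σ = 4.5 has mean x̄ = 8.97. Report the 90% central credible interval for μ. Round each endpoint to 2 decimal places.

[7.28, 10.28]

Posterior precision = 1/7.1² + 24/4.5² = 0.0198 + 1.1852 = 1.2050, so posterior SD = 0.9110.
Posterior mean = (-2.7/7.1² + 24·8.97/4.5²) / 1.2050 = 8.7779.
Interval: 8.7779 ± 1.645 × 0.9110 → [7.28, 10.28].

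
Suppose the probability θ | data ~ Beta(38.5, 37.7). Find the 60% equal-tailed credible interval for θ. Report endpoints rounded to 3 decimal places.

Posterior: Beta(38.5, 37.7).
Equal-tailed 60% interval: the 0.2 and 0.8 quantiles of Beta(38.5, 37.7).
Posterior mean ≈ 0.505, SD ≈ 0.057; a Normal approximation gives roughly [0.457, 0.553].
Exact: F⁻¹(0.2) = 0.457; F⁻¹(0.8) = 0.554.

[0.457, 0.554]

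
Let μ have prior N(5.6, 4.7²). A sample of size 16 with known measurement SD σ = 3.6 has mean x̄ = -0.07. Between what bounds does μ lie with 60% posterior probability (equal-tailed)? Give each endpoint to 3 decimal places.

[-0.613, 0.874]

Posterior precision = 1/4.7² + 16/3.6² = 0.0453 + 1.2346 = 1.2798, so posterior SD = 0.8839.
Posterior mean = (5.6/4.7² + 16·-0.07/3.6²) / 1.2798 = 0.1306.
Interval: 0.1306 ± 0.842 × 0.8839 → [-0.613, 0.874].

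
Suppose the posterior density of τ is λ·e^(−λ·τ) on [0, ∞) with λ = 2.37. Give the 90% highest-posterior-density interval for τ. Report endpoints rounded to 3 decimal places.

[0.000, 0.972]

The exponential density is strictly decreasing on [0, ∞), so the HPD interval is anchored at 0: [0, q] with P(τ ≤ q) = 0.90.
q = −ln(1 − 0.90) / 2.37 = 2.3026 / 2.37 = 0.972.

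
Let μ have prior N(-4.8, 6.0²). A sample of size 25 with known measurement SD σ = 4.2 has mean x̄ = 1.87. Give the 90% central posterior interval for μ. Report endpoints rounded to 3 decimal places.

[0.373, 3.110]

Posterior precision = 1/6.0² + 25/4.2² = 0.0278 + 1.4172 = 1.4450, so posterior SD = 0.8319.
Posterior mean = (-4.8/6.0² + 25·1.87/4.2²) / 1.4450 = 1.7418.
Interval: 1.7418 ± 1.645 × 0.8319 → [0.373, 3.110].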